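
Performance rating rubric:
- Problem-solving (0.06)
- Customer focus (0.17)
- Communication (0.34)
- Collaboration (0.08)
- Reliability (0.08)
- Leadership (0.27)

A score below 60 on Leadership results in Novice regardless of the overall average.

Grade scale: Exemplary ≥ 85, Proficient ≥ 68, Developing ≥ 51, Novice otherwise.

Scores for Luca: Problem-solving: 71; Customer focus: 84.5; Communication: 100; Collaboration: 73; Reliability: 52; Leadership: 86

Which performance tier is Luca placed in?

Exemplary

Leadership score 86 ≥ 60: minimum met.
Weighted total:
  Problem-solving 71 × 0.06 = 4.26
  Customer focus 84.5 × 0.17 = 14.365
  Communication 100 × 0.34 = 34
  Collaboration 73 × 0.08 = 5.84
  Reliability 52 × 0.08 = 4.16
  Leadership 86 × 0.27 = 23.22
Sum = 85.845
85.845 ≥ 85 → Exemplary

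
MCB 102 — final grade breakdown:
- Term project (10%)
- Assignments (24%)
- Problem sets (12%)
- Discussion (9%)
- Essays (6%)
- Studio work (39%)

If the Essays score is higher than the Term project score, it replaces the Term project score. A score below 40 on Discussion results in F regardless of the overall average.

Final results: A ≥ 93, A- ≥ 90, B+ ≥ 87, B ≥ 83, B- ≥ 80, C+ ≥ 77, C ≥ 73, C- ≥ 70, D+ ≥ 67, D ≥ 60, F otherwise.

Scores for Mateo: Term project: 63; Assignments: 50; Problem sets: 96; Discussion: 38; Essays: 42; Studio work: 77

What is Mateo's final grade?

F

Essays (42) ≤ Term project (63), so Term project stays at 63.
Discussion score 38 < 40: minimum not met.
Weighted total:
  Term project 63 × 0.1 = 6.3
  Assignments 50 × 0.24 = 12
  Problem sets 96 × 0.12 = 11.52
  Discussion 38 × 0.09 = 3.42
  Essays 42 × 0.06 = 2.52
  Studio work 77 × 0.39 = 30.03
Sum = 65.79
Because the Discussion minimum was not met, the result is F.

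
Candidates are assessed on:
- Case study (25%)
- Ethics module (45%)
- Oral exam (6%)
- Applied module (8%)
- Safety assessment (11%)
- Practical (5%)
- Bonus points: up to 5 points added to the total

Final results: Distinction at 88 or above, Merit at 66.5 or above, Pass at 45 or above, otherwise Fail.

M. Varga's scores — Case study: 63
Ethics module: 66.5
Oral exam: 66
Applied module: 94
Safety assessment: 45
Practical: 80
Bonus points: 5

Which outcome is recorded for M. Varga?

Weighted total:
  Case study 63 × 0.25 = 15.75
  Ethics module 66.5 × 0.45 = 29.925
  Oral exam 66 × 0.06 = 3.96
  Applied module 94 × 0.08 = 7.52
  Safety assessment 45 × 0.11 = 4.95
  Practical 80 × 0.05 = 4
Sum = 66.105
Bonus points: 66.105 + 5 = 71.105
71.105 is ≥ 66.5 and < 88 → Merit

Merit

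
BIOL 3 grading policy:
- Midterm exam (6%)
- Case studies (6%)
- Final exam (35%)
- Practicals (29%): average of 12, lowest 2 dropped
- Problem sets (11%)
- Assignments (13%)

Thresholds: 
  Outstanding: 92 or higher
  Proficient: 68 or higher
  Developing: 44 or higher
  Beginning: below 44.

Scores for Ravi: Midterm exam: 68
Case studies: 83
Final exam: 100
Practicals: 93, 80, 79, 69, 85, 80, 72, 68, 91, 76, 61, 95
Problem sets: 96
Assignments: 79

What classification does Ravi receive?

Proficient

Practicals: drop 61, 68 → average of remaining 10 = 820/10 = 82
Weighted total:
  Midterm exam 68 × 0.06 = 4.08
  Case studies 83 × 0.06 = 4.98
  Final exam 100 × 0.35 = 35
  Practicals 82 × 0.29 = 23.78
  Problem sets 96 × 0.11 = 10.56
  Assignments 79 × 0.13 = 10.27
Sum = 88.67
88.67 is ≥ 68 and < 92 → Proficient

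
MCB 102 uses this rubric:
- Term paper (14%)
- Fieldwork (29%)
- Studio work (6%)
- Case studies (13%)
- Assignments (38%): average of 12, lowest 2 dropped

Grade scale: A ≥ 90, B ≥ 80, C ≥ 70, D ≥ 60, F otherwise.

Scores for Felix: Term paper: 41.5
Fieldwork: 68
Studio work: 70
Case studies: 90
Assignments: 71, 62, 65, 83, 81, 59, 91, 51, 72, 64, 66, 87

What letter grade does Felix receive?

D

Assignments: drop 51, 59 → average of remaining 10 = 742/10 = 74.2
Weighted total:
  Term paper 41.5 × 0.14 = 5.81
  Fieldwork 68 × 0.29 = 19.72
  Studio work 70 × 0.06 = 4.2
  Case studies 90 × 0.13 = 11.7
  Assignments 74.2 × 0.38 = 28.196
Sum = 69.626
69.626 is ≥ 60 and < 70 → D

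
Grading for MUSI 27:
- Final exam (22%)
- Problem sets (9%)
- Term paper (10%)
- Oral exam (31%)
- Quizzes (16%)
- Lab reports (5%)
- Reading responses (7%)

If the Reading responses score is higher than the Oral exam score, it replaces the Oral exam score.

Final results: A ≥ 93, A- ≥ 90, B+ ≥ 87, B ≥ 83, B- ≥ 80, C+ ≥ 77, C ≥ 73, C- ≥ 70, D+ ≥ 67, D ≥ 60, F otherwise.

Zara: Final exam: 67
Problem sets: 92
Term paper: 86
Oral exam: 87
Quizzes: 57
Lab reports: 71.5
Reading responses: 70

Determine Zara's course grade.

C

Reading responses (70) ≤ Oral exam (87), so Oral exam stays at 87.
Weighted total:
  Final exam 67 × 0.22 = 14.74
  Problem sets 92 × 0.09 = 8.28
  Term paper 86 × 0.1 = 8.6
  Oral exam 87 × 0.31 = 26.97
  Quizzes 57 × 0.16 = 9.12
  Lab reports 71.5 × 0.05 = 3.575
  Reading responses 70 × 0.07 = 4.9
Sum = 76.185
76.185 is ≥ 73 and < 77 → C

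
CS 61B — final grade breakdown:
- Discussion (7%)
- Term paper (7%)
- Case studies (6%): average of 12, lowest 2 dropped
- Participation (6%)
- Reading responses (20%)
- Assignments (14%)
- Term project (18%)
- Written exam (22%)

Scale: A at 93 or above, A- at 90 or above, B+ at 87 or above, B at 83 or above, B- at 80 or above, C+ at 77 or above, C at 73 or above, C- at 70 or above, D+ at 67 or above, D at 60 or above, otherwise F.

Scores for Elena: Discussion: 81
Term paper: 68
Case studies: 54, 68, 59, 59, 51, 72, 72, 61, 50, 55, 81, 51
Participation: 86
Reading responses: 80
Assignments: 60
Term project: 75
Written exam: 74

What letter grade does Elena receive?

C

Case studies: drop 50, 51 → average of remaining 10 = 632/10 = 63.2
Weighted total:
  Discussion 81 × 0.07 = 5.67
  Term paper 68 × 0.07 = 4.76
  Case studies 63.2 × 0.06 = 3.792
  Participation 86 × 0.06 = 5.16
  Reading responses 80 × 0.2 = 16
  Assignments 60 × 0.14 = 8.4
  Term project 75 × 0.18 = 13.5
  Written exam 74 × 0.22 = 16.28
Sum = 73.562
73.562 is ≥ 73 and < 77 → C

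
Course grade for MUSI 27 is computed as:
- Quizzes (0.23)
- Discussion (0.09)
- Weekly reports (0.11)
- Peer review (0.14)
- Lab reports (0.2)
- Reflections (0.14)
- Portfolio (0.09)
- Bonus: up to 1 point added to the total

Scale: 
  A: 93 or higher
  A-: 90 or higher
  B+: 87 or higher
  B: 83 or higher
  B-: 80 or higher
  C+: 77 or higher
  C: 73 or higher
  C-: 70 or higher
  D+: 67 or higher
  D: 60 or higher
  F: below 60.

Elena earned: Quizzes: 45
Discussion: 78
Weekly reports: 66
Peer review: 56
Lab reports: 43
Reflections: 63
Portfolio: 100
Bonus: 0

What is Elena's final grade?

Weighted total:
  Quizzes 45 × 0.23 = 10.35
  Discussion 78 × 0.09 = 7.02
  Weekly reports 66 × 0.11 = 7.26
  Peer review 56 × 0.14 = 7.84
  Lab reports 43 × 0.2 = 8.6
  Reflections 63 × 0.14 = 8.82
  Portfolio 100 × 0.09 = 9
Sum = 58.89
Bonus: 58.89 + 0 = 58.89
58.89 < 60 → F

F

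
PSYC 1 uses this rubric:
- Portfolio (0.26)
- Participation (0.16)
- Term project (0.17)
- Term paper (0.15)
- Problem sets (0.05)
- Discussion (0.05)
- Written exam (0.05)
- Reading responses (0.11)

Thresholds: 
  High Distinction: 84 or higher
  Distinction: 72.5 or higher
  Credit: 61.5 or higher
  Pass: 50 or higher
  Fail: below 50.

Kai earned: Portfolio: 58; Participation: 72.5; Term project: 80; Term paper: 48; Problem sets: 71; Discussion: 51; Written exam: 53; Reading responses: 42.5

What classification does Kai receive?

Weighted total:
  Portfolio 58 × 0.26 = 15.08
  Participation 72.5 × 0.16 = 11.6
  Term project 80 × 0.17 = 13.6
  Term paper 48 × 0.15 = 7.2
  Problem sets 71 × 0.05 = 3.55
  Discussion 51 × 0.05 = 2.55
  Written exam 53 × 0.05 = 2.65
  Reading responses 42.5 × 0.11 = 4.675
Sum = 60.905
60.905 is ≥ 50 and < 61.5 → Pass

Pass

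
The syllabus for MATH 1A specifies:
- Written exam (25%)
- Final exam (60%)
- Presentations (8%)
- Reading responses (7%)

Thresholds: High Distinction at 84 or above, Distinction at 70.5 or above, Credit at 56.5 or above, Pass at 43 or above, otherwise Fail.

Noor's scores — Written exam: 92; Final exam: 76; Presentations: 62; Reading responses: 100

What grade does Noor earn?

Distinction

Weighted total:
  Written exam 92 × 0.25 = 23
  Final exam 76 × 0.6 = 45.6
  Presentations 62 × 0.08 = 4.96
  Reading responses 100 × 0.07 = 7
Sum = 80.56
80.56 is ≥ 70.5 and < 84 → Distinction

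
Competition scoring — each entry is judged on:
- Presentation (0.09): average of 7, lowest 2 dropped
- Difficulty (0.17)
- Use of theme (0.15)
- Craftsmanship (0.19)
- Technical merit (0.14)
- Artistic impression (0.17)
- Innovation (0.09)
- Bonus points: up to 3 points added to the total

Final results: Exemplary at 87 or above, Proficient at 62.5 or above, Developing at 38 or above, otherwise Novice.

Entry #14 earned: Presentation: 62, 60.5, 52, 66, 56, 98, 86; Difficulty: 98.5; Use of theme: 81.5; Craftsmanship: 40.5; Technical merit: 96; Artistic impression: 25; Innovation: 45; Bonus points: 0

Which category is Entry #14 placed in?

Proficient

Presentation: drop 52, 56 → average of remaining 5 = 372.5/5 = 74.5
Weighted total:
  Presentation 74.5 × 0.09 = 6.705
  Difficulty 98.5 × 0.17 = 16.745
  Use of theme 81.5 × 0.15 = 12.225
  Craftsmanship 40.5 × 0.19 = 7.695
  Technical merit 96 × 0.14 = 13.44
  Artistic impression 25 × 0.17 = 4.25
  Innovation 45 × 0.09 = 4.05
Sum = 65.11
Bonus points: 65.11 + 0 = 65.11
65.11 is ≥ 62.5 and < 87 → Proficient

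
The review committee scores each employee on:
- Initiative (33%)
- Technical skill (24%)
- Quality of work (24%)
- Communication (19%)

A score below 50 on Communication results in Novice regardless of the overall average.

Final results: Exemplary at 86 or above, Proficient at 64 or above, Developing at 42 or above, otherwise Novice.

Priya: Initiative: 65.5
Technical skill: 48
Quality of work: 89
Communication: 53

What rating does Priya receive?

Communication score 53 ≥ 50: minimum met.
Weighted total:
  Initiative 65.5 × 0.33 = 21.615
  Technical skill 48 × 0.24 = 11.52
  Quality of work 89 × 0.24 = 21.36
  Communication 53 × 0.19 = 10.07
Sum = 64.565
64.565 is ≥ 64 and < 86 → Proficient

Proficient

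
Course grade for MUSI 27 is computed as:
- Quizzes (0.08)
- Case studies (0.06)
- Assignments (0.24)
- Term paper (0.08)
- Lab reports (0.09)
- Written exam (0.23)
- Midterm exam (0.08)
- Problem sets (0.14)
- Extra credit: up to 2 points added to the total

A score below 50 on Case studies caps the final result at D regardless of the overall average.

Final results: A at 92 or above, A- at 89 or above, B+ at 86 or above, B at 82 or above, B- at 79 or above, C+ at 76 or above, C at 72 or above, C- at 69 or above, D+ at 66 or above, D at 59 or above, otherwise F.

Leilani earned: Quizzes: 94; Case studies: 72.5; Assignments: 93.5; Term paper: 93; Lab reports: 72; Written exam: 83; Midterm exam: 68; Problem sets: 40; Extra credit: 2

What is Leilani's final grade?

Case studies score 72.5 ≥ 50: minimum met.
Weighted total:
  Quizzes 94 × 0.08 = 7.52
  Case studies 72.5 × 0.06 = 4.35
  Assignments 93.5 × 0.24 = 22.44
  Term paper 93 × 0.08 = 7.44
  Lab reports 72 × 0.09 = 6.48
  Written exam 83 × 0.23 = 19.09
  Midterm exam 68 × 0.08 = 5.44
  Problem sets 40 × 0.14 = 5.6
Sum = 78.36
Extra credit: 78.36 + 2 = 80.36
80.36 is ≥ 79 and < 82 → B-

B-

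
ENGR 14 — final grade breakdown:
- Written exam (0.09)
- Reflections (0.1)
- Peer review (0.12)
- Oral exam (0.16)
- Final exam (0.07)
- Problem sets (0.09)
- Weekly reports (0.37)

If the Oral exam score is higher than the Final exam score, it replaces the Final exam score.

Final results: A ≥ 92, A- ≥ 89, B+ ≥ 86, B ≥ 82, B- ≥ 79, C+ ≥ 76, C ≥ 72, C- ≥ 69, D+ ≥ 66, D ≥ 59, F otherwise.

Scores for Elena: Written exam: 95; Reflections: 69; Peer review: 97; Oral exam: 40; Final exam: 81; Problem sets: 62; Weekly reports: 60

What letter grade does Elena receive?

Oral exam (40) ≤ Final exam (81), so Final exam stays at 81.
Weighted total:
  Written exam 95 × 0.09 = 8.55
  Reflections 69 × 0.1 = 6.9
  Peer review 97 × 0.12 = 11.64
  Oral exam 40 × 0.16 = 6.4
  Final exam 81 × 0.07 = 5.67
  Problem sets 62 × 0.09 = 5.58
  Weekly reports 60 × 0.37 = 22.2
Sum = 66.94
66.94 is ≥ 66 and < 69 → D+

D+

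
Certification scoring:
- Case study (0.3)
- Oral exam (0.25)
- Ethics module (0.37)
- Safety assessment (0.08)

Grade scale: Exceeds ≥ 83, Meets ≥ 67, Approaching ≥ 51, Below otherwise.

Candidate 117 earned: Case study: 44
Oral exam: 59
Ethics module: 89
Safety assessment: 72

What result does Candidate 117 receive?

Weighted total:
  Case study 44 × 0.3 = 13.2
  Oral exam 59 × 0.25 = 14.75
  Ethics module 89 × 0.37 = 32.93
  Safety assessment 72 × 0.08 = 5.76
Sum = 66.64
66.64 is ≥ 51 and < 67 → Approaching

Approaching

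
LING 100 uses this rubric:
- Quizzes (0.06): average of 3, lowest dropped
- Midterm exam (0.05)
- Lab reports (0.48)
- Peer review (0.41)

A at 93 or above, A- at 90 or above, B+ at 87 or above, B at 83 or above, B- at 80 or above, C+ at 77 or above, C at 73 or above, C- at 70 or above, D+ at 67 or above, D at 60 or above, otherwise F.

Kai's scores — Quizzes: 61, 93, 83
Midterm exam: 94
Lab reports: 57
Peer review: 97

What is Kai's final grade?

Quizzes: drop 61 → average of remaining 2 = 176/2 = 88
Weighted total:
  Quizzes 88 × 0.06 = 5.28
  Midterm exam 94 × 0.05 = 4.7
  Lab reports 57 × 0.48 = 27.36
  Peer review 97 × 0.41 = 39.77
Sum = 77.11
77.11 is ≥ 77 and < 80 → C+

C+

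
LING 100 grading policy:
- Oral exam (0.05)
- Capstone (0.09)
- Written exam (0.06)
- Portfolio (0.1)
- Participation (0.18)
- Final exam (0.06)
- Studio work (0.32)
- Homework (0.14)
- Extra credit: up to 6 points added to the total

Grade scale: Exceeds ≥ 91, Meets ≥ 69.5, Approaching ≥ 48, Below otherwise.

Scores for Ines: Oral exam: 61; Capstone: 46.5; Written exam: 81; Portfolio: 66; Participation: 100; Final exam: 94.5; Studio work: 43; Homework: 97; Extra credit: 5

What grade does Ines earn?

Meets

Weighted total:
  Oral exam 61 × 0.05 = 3.05
  Capstone 46.5 × 0.09 = 4.185
  Written exam 81 × 0.06 = 4.86
  Portfolio 66 × 0.1 = 6.6
  Participation 100 × 0.18 = 18
  Final exam 94.5 × 0.06 = 5.67
  Studio work 43 × 0.32 = 13.76
  Homework 97 × 0.14 = 13.58
Sum = 69.705
Extra credit: 69.705 + 5 = 74.705
74.705 is ≥ 69.5 and < 91 → Meets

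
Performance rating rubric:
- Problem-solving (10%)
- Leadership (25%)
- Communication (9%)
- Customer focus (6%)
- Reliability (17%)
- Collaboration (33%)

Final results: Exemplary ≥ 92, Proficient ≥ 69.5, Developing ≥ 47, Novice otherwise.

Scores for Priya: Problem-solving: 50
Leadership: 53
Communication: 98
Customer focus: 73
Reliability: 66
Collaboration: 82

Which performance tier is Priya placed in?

Proficient

Weighted total:
  Problem-solving 50 × 0.1 = 5
  Leadership 53 × 0.25 = 13.25
  Communication 98 × 0.09 = 8.82
  Customer focus 73 × 0.06 = 4.38
  Reliability 66 × 0.17 = 11.22
  Collaboration 82 × 0.33 = 27.06
Sum = 69.73
69.73 is ≥ 69.5 and < 92 → Proficient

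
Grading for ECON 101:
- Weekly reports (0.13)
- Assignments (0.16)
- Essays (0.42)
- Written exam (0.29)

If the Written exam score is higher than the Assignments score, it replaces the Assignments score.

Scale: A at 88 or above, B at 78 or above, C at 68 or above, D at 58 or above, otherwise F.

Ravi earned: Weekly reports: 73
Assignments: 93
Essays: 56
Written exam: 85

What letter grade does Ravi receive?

Written exam (85) ≤ Assignments (93), so Assignments stays at 93.
Weighted total:
  Weekly reports 73 × 0.13 = 9.49
  Assignments 93 × 0.16 = 14.88
  Essays 56 × 0.42 = 23.52
  Written exam 85 × 0.29 = 24.65
Sum = 72.54
72.54 is ≥ 68 and < 78 → C

C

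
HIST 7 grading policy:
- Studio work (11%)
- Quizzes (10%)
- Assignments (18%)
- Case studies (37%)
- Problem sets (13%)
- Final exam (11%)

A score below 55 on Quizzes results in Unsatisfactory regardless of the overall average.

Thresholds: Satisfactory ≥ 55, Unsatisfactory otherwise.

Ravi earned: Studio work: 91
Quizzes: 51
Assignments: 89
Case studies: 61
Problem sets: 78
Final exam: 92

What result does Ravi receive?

Unsatisfactory

Quizzes score 51 < 55: minimum not met.
Weighted total:
  Studio work 91 × 0.11 = 10.01
  Quizzes 51 × 0.1 = 5.1
  Assignments 89 × 0.18 = 16.02
  Case studies 61 × 0.37 = 22.57
  Problem sets 78 × 0.13 = 10.14
  Final exam 92 × 0.11 = 10.12
Sum = 73.96
Because the Quizzes minimum was not met, the result is Unsatisfactory.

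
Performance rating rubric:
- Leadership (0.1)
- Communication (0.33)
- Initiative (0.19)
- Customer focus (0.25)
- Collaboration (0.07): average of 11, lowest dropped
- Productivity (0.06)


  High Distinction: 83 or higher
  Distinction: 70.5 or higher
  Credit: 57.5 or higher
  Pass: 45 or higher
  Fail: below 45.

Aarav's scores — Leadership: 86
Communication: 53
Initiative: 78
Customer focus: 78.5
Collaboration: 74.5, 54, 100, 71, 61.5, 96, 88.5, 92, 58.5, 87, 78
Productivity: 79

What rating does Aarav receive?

Collaboration: drop 54 → average of remaining 10 = 807/10 = 80.7
Weighted total:
  Leadership 86 × 0.1 = 8.6
  Communication 53 × 0.33 = 17.49
  Initiative 78 × 0.19 = 14.82
  Customer focus 78.5 × 0.25 = 19.625
  Collaboration 80.7 × 0.07 = 5.649
  Productivity 79 × 0.06 = 4.74
Sum = 70.924
70.924 is ≥ 70.5 and < 83 → Distinction

Distinction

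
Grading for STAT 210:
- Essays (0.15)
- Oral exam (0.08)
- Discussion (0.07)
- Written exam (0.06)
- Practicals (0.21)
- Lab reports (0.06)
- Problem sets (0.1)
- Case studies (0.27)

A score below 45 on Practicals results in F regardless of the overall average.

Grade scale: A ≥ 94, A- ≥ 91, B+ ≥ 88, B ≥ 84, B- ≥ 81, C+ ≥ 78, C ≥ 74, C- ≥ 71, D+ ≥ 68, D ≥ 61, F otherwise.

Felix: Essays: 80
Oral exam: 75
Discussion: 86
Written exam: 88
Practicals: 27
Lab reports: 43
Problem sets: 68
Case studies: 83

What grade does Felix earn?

F

Practicals score 27 < 45: minimum not met.
Weighted total:
  Essays 80 × 0.15 = 12
  Oral exam 75 × 0.08 = 6
  Discussion 86 × 0.07 = 6.02
  Written exam 88 × 0.06 = 5.28
  Practicals 27 × 0.21 = 5.67
  Lab reports 43 × 0.06 = 2.58
  Problem sets 68 × 0.1 = 6.8
  Case studies 83 × 0.27 = 22.41
Sum = 66.76
Because the Practicals minimum was not met, the result is F.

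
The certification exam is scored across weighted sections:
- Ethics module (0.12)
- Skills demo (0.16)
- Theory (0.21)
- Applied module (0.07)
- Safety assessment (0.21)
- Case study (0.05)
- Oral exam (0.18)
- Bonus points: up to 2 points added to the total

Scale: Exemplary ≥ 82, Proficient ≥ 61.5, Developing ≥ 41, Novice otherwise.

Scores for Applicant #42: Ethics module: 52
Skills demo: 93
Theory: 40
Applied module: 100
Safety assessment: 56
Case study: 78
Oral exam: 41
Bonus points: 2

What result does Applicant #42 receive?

Proficient

Weighted total:
  Ethics module 52 × 0.12 = 6.24
  Skills demo 93 × 0.16 = 14.88
  Theory 40 × 0.21 = 8.4
  Applied module 100 × 0.07 = 7
  Safety assessment 56 × 0.21 = 11.76
  Case study 78 × 0.05 = 3.9
  Oral exam 41 × 0.18 = 7.38
Sum = 59.56
Bonus points: 59.56 + 2 = 61.56
61.56 is ≥ 61.5 and < 82 → Proficient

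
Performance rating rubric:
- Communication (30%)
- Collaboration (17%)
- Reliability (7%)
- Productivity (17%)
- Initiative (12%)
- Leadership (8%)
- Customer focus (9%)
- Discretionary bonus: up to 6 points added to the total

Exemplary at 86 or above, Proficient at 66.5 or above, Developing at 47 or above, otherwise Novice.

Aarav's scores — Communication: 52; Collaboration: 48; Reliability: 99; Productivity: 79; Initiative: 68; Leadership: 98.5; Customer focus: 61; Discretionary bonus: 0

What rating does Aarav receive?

Developing

Weighted total:
  Communication 52 × 0.3 = 15.6
  Collaboration 48 × 0.17 = 8.16
  Reliability 99 × 0.07 = 6.93
  Productivity 79 × 0.17 = 13.43
  Initiative 68 × 0.12 = 8.16
  Leadership 98.5 × 0.08 = 7.88
  Customer focus 61 × 0.09 = 5.49
Sum = 65.65
Discretionary bonus: 65.65 + 0 = 65.65
65.65 is ≥ 47 and < 66.5 → Developing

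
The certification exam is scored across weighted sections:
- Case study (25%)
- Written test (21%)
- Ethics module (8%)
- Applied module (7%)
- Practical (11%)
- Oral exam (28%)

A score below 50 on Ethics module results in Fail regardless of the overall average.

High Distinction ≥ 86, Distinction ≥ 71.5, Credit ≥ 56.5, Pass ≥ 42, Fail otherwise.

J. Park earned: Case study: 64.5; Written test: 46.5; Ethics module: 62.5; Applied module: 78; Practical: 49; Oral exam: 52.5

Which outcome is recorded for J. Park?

Ethics module score 62.5 ≥ 50: minimum met.
Weighted total:
  Case study 64.5 × 0.25 = 16.125
  Written test 46.5 × 0.21 = 9.765
  Ethics module 62.5 × 0.08 = 5
  Applied module 78 × 0.07 = 5.46
  Practical 49 × 0.11 = 5.39
  Oral exam 52.5 × 0.28 = 14.7
Sum = 56.44
56.44 is ≥ 42 and < 56.5 → Pass

Pass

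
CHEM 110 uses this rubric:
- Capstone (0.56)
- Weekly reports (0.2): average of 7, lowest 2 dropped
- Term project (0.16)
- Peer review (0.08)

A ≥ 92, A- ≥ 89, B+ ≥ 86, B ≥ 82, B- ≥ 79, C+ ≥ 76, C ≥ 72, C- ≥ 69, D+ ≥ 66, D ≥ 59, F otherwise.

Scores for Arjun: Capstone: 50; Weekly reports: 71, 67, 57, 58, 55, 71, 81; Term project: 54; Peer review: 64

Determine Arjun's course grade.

F

Weekly reports: drop 55, 57 → average of remaining 5 = 348/5 = 69.6
Weighted total:
  Capstone 50 × 0.56 = 28
  Weekly reports 69.6 × 0.2 = 13.92
  Term project 54 × 0.16 = 8.64
  Peer review 64 × 0.08 = 5.12
Sum = 55.68
55.68 < 59 → F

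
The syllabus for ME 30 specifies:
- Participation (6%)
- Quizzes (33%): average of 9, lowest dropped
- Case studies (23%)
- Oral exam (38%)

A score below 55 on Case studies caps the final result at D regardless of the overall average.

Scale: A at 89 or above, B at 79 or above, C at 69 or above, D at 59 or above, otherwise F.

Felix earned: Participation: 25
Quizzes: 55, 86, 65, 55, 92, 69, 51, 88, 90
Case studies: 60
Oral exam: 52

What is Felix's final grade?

D

Quizzes: drop 51 → average of remaining 8 = 600/8 = 75
Case studies score 60 ≥ 55: minimum met.
Weighted total:
  Participation 25 × 0.06 = 1.5
  Quizzes 75 × 0.33 = 24.75
  Case studies 60 × 0.23 = 13.8
  Oral exam 52 × 0.38 = 19.76
Sum = 59.81
59.81 is ≥ 59 and < 69 → D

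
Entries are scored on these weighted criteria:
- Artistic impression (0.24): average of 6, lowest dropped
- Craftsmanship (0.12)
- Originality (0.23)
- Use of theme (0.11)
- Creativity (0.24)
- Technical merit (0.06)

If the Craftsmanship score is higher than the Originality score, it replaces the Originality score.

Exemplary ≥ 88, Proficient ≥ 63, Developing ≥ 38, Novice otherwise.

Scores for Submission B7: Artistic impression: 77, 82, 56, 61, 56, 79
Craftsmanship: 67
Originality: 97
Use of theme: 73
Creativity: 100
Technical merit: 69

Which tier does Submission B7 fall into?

Artistic impression: drop 56 → average of remaining 5 = 355/5 = 71
Craftsmanship (67) ≤ Originality (97), so Originality stays at 97.
Weighted total:
  Artistic impression 71 × 0.24 = 17.04
  Craftsmanship 67 × 0.12 = 8.04
  Originality 97 × 0.23 = 22.31
  Use of theme 73 × 0.11 = 8.03
  Creativity 100 × 0.24 = 24
  Technical merit 69 × 0.06 = 4.14
Sum = 83.56
83.56 is ≥ 63 and < 88 → Proficient

Proficient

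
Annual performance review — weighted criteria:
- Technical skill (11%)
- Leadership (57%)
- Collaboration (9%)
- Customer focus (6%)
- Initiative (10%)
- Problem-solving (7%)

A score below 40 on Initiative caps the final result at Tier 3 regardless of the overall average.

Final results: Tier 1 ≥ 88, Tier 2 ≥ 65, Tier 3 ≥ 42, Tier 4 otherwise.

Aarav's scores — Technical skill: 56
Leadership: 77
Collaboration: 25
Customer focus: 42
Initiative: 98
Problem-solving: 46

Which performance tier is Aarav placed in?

Initiative score 98 ≥ 40: minimum met.
Weighted total:
  Technical skill 56 × 0.11 = 6.16
  Leadership 77 × 0.57 = 43.89
  Collaboration 25 × 0.09 = 2.25
  Customer focus 42 × 0.06 = 2.52
  Initiative 98 × 0.1 = 9.8
  Problem-solving 46 × 0.07 = 3.22
Sum = 67.84
67.84 is ≥ 65 and < 88 → Tier 2

Tier 2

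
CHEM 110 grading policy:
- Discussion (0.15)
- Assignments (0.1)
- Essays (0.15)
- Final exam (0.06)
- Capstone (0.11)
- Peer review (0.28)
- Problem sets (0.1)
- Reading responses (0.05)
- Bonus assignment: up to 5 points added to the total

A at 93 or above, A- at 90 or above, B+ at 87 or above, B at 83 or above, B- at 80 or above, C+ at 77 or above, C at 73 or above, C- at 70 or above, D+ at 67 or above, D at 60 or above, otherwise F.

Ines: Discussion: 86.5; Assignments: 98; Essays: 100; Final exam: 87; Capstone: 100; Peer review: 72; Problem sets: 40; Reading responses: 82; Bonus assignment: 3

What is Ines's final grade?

B

Weighted total:
  Discussion 86.5 × 0.15 = 12.975
  Assignments 98 × 0.1 = 9.8
  Essays 100 × 0.15 = 15
  Final exam 87 × 0.06 = 5.22
  Capstone 100 × 0.11 = 11
  Peer review 72 × 0.28 = 20.16
  Problem sets 40 × 0.1 = 4
  Reading responses 82 × 0.05 = 4.1
Sum = 82.255
Bonus assignment: 82.255 + 3 = 85.255
85.255 is ≥ 83 and < 87 → B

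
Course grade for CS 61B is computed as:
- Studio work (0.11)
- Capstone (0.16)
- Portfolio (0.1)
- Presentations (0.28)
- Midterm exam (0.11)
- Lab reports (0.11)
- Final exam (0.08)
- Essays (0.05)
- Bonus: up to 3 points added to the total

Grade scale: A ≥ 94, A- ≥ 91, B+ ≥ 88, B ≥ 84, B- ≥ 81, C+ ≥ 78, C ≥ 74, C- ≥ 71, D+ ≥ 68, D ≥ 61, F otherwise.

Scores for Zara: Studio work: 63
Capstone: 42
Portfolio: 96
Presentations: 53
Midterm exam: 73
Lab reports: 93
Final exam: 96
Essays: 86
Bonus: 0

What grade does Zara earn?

D+

Weighted total:
  Studio work 63 × 0.11 = 6.93
  Capstone 42 × 0.16 = 6.72
  Portfolio 96 × 0.1 = 9.6
  Presentations 53 × 0.28 = 14.84
  Midterm exam 73 × 0.11 = 8.03
  Lab reports 93 × 0.11 = 10.23
  Final exam 96 × 0.08 = 7.68
  Essays 86 × 0.05 = 4.3
Sum = 68.33
Bonus: 68.33 + 0 = 68.33
68.33 is ≥ 68 and < 71 → D+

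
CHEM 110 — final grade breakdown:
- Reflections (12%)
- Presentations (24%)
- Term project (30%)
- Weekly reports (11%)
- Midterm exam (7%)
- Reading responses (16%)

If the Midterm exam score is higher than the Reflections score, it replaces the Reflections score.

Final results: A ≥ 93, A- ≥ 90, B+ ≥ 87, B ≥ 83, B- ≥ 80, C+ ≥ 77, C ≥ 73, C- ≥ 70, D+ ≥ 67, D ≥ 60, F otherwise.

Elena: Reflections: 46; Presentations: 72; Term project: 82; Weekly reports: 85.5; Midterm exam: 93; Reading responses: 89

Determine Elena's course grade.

Midterm exam (93) > Reflections (46), so Reflections counts as 93.
Weighted total:
  Reflections 93 × 0.12 = 11.16
  Presentations 72 × 0.24 = 17.28
  Term project 82 × 0.3 = 24.6
  Weekly reports 85.5 × 0.11 = 9.405
  Midterm exam 93 × 0.07 = 6.51
  Reading responses 89 × 0.16 = 14.24
Sum = 83.195
83.195 is ≥ 83 and < 87 → B

B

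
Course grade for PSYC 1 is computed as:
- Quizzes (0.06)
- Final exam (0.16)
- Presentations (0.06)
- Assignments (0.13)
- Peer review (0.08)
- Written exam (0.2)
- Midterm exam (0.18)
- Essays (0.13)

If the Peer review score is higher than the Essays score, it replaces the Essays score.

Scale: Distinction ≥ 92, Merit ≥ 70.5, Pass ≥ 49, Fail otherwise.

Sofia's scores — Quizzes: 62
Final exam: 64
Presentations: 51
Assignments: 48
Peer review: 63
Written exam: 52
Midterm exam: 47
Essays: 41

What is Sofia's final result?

Pass

Peer review (63) > Essays (41), so Essays counts as 63.
Weighted total:
  Quizzes 62 × 0.06 = 3.72
  Final exam 64 × 0.16 = 10.24
  Presentations 51 × 0.06 = 3.06
  Assignments 48 × 0.13 = 6.24
  Peer review 63 × 0.08 = 5.04
  Written exam 52 × 0.2 = 10.4
  Midterm exam 47 × 0.18 = 8.46
  Essays 63 × 0.13 = 8.19
Sum = 55.35
55.35 is ≥ 49 and < 70.5 → Pass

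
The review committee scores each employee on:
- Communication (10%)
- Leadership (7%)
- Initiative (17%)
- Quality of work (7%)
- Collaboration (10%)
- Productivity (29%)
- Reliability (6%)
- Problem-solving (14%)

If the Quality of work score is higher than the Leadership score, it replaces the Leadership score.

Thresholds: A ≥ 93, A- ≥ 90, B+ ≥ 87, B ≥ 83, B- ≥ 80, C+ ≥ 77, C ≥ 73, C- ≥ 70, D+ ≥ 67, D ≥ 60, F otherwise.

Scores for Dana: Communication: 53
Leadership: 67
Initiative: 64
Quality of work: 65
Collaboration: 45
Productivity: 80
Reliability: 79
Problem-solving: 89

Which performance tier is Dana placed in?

Quality of work (65) ≤ Leadership (67), so Leadership stays at 67.
Weighted total:
  Communication 53 × 0.1 = 5.3
  Leadership 67 × 0.07 = 4.69
  Initiative 64 × 0.17 = 10.88
  Quality of work 65 × 0.07 = 4.55
  Collaboration 45 × 0.1 = 4.5
  Productivity 80 × 0.29 = 23.2
  Reliability 79 × 0.06 = 4.74
  Problem-solving 89 × 0.14 = 12.46
Sum = 70.32
70.32 is ≥ 70 and < 73 → C-

C-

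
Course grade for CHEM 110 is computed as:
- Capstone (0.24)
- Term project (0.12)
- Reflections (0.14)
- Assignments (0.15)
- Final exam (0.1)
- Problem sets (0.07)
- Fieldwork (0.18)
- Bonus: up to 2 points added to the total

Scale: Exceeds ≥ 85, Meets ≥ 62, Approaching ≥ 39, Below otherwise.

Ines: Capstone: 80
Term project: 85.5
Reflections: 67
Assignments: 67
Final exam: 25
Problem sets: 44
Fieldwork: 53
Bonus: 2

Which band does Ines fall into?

Meets

Weighted total:
  Capstone 80 × 0.24 = 19.2
  Term project 85.5 × 0.12 = 10.26
  Reflections 67 × 0.14 = 9.38
  Assignments 67 × 0.15 = 10.05
  Final exam 25 × 0.1 = 2.5
  Problem sets 44 × 0.07 = 3.08
  Fieldwork 53 × 0.18 = 9.54
Sum = 64.01
Bonus: 64.01 + 2 = 66.01
66.01 is ≥ 62 and < 85 → Meets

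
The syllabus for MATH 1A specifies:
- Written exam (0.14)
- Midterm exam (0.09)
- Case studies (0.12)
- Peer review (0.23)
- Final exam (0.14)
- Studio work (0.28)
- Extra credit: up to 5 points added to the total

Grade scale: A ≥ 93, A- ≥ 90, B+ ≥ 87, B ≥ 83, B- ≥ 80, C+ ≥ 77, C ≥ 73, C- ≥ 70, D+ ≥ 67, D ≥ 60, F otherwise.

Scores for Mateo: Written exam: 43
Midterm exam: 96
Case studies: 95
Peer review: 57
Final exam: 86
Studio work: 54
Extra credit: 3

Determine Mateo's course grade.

D+

Weighted total:
  Written exam 43 × 0.14 = 6.02
  Midterm exam 96 × 0.09 = 8.64
  Case studies 95 × 0.12 = 11.4
  Peer review 57 × 0.23 = 13.11
  Final exam 86 × 0.14 = 12.04
  Studio work 54 × 0.28 = 15.12
Sum = 66.33
Extra credit: 66.33 + 3 = 69.33
69.33 is ≥ 67 and < 70 → D+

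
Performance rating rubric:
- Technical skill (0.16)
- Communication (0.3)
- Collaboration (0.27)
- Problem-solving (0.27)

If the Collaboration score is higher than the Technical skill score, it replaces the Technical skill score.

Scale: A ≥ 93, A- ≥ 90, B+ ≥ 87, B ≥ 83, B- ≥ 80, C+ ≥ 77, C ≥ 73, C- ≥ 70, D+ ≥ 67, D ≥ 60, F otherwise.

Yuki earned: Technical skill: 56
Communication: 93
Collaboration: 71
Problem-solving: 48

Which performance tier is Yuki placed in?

C-

Collaboration (71) > Technical skill (56), so Technical skill counts as 71.
Weighted total:
  Technical skill 71 × 0.16 = 11.36
  Communication 93 × 0.3 = 27.9
  Collaboration 71 × 0.27 = 19.17
  Problem-solving 48 × 0.27 = 12.96
Sum = 71.39
71.39 is ≥ 70 and < 73 → C-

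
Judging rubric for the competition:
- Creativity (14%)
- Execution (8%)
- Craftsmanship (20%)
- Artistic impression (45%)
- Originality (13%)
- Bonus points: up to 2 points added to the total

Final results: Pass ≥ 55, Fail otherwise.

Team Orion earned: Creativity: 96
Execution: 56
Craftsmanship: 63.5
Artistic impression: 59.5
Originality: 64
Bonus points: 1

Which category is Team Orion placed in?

Pass

Weighted total:
  Creativity 96 × 0.14 = 13.44
  Execution 56 × 0.08 = 4.48
  Craftsmanship 63.5 × 0.2 = 12.7
  Artistic impression 59.5 × 0.45 = 26.775
  Originality 64 × 0.13 = 8.32
Sum = 65.715
Bonus points: 65.715 + 1 = 66.715
66.715 ≥ 55 → Pass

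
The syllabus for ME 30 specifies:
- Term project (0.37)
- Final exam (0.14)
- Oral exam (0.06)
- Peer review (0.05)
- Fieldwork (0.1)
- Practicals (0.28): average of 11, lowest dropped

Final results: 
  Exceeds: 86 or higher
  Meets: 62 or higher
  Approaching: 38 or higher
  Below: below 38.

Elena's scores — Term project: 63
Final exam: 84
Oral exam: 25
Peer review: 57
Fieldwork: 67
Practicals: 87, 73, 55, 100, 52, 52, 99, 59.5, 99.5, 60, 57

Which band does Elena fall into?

Meets

Practicals: drop 52 → average of remaining 10 = 742/10 = 74.2
Weighted total:
  Term project 63 × 0.37 = 23.31
  Final exam 84 × 0.14 = 11.76
  Oral exam 25 × 0.06 = 1.5
  Peer review 57 × 0.05 = 2.85
  Fieldwork 67 × 0.1 = 6.7
  Practicals 74.2 × 0.28 = 20.776
Sum = 66.896
66.896 is ≥ 62 and < 86 → Meets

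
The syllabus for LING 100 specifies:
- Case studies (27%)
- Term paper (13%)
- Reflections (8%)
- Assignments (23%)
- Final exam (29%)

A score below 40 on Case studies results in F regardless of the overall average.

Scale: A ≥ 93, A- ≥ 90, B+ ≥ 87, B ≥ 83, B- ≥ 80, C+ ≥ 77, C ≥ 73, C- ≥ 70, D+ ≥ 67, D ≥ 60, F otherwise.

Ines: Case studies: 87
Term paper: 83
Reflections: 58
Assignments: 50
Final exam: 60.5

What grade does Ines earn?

D+

Case studies score 87 ≥ 40: minimum met.
Weighted total:
  Case studies 87 × 0.27 = 23.49
  Term paper 83 × 0.13 = 10.79
  Reflections 58 × 0.08 = 4.64
  Assignments 50 × 0.23 = 11.5
  Final exam 60.5 × 0.29 = 17.545
Sum = 67.965
67.965 is ≥ 67 and < 70 → D+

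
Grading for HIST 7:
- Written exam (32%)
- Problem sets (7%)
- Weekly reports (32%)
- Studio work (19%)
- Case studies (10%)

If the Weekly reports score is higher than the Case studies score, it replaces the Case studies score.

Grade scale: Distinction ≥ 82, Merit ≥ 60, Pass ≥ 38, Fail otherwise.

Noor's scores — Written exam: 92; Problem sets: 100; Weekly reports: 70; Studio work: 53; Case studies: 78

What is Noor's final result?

Merit

Weekly reports (70) ≤ Case studies (78), so Case studies stays at 78.
Weighted total:
  Written exam 92 × 0.32 = 29.44
  Problem sets 100 × 0.07 = 7
  Weekly reports 70 × 0.32 = 22.4
  Studio work 53 × 0.19 = 10.07
  Case studies 78 × 0.1 = 7.8
Sum = 76.71
76.71 is ≥ 60 and < 82 → Merit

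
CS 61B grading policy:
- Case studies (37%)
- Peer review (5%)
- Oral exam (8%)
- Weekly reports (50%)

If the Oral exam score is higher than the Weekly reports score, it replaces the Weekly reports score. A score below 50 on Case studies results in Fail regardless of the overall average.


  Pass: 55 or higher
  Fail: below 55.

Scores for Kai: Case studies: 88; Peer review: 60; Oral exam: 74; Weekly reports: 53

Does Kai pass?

Pass

Oral exam (74) > Weekly reports (53), so Weekly reports counts as 74.
Case studies score 88 ≥ 50: minimum met.
Weighted total:
  Case studies 88 × 0.37 = 32.56
  Peer review 60 × 0.05 = 3
  Oral exam 74 × 0.08 = 5.92
  Weekly reports 74 × 0.5 = 37
Sum = 78.48
78.48 ≥ 55 → Pass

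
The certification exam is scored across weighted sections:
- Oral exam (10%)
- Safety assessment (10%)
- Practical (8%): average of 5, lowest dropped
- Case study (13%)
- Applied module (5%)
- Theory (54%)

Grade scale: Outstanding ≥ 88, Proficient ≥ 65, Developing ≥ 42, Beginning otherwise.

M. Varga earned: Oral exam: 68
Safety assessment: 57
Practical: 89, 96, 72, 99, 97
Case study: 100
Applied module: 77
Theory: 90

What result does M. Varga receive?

Practical: drop 72 → average of remaining 4 = 381/4 = 95.25
Weighted total:
  Oral exam 68 × 0.1 = 6.8
  Safety assessment 57 × 0.1 = 5.7
  Practical 95.25 × 0.08 = 7.62
  Case study 100 × 0.13 = 13
  Applied module 77 × 0.05 = 3.85
  Theory 90 × 0.54 = 48.6
Sum = 85.57
85.57 is ≥ 65 and < 88 → Proficient

Proficient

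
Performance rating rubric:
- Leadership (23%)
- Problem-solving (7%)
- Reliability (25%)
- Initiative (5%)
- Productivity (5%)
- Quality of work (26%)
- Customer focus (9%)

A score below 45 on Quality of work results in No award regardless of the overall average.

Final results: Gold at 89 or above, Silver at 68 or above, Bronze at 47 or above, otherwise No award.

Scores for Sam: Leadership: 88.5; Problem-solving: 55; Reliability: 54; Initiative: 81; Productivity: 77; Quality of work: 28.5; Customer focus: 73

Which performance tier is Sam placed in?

No award

Quality of work score 28.5 < 45: minimum not met.
Weighted total:
  Leadership 88.5 × 0.23 = 20.355
  Problem-solving 55 × 0.07 = 3.85
  Reliability 54 × 0.25 = 13.5
  Initiative 81 × 0.05 = 4.05
  Productivity 77 × 0.05 = 3.85
  Quality of work 28.5 × 0.26 = 7.41
  Customer focus 73 × 0.09 = 6.57
Sum = 59.585
Because the Quality of work minimum was not met, the result is No award.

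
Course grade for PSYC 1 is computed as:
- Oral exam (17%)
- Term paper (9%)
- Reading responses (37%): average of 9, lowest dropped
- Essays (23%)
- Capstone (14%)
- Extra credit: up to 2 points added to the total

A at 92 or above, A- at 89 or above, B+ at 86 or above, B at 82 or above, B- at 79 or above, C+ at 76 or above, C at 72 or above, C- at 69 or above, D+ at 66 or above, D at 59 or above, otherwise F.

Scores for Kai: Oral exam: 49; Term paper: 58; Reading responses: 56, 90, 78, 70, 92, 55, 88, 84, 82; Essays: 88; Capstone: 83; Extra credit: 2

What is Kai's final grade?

C+

Reading responses: drop 55 → average of remaining 8 = 640/8 = 80
Weighted total:
  Oral exam 49 × 0.17 = 8.33
  Term paper 58 × 0.09 = 5.22
  Reading responses 80 × 0.37 = 29.6
  Essays 88 × 0.23 = 20.24
  Capstone 83 × 0.14 = 11.62
Sum = 75.01
Extra credit: 75.01 + 2 = 77.01
77.01 is ≥ 76 and < 79 → C+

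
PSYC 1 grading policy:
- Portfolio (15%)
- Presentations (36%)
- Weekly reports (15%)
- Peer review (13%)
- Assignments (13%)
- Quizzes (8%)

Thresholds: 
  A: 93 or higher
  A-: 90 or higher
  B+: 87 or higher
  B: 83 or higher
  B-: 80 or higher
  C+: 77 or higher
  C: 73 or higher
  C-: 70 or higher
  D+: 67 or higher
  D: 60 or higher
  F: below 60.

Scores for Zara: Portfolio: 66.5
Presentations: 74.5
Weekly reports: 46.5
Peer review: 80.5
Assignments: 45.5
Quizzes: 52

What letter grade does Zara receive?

D

Weighted total:
  Portfolio 66.5 × 0.15 = 9.975
  Presentations 74.5 × 0.36 = 26.82
  Weekly reports 46.5 × 0.15 = 6.975
  Peer review 80.5 × 0.13 = 10.465
  Assignments 45.5 × 0.13 = 5.915
  Quizzes 52 × 0.08 = 4.16
Sum = 64.31
64.31 is ≥ 60 and < 67 → D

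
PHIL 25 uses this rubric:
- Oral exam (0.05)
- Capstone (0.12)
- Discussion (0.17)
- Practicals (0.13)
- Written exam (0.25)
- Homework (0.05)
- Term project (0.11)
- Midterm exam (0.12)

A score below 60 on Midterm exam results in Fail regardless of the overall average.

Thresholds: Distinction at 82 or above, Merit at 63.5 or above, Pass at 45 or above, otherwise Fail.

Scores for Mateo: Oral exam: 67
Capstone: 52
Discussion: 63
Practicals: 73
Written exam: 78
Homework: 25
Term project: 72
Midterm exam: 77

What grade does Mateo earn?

Midterm exam score 77 ≥ 60: minimum met.
Weighted total:
  Oral exam 67 × 0.05 = 3.35
  Capstone 52 × 0.12 = 6.24
  Discussion 63 × 0.17 = 10.71
  Practicals 73 × 0.13 = 9.49
  Written exam 78 × 0.25 = 19.5
  Homework 25 × 0.05 = 1.25
  Term project 72 × 0.11 = 7.92
  Midterm exam 77 × 0.12 = 9.24
Sum = 67.7
67.7 is ≥ 63.5 and < 82 → Merit

Merit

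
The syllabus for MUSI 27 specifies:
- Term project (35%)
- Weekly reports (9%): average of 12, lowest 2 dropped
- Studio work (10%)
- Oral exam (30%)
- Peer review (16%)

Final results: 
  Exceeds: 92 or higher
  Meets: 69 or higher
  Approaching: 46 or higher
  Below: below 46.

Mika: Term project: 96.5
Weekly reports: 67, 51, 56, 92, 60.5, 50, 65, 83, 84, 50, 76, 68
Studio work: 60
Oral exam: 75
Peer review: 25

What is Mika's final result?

Weekly reports: drop 50, 50 → average of remaining 10 = 702.5/10 = 70.25
Weighted total:
  Term project 96.5 × 0.35 = 33.775
  Weekly reports 70.25 × 0.09 = 6.3225
  Studio work 60 × 0.1 = 6
  Oral exam 75 × 0.3 = 22.5
  Peer review 25 × 0.16 = 4
Sum = 72.5975
72.5975 is ≥ 69 and < 92 → Meets

Meets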